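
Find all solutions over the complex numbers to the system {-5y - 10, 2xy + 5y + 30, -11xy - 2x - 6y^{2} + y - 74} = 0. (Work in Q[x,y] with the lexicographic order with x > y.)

{(5, -2)}

Compute a lex Gröbner basis by Buchberger's algorithm.
f_1 = -5y - 10, LT = y.
f_2 = 2xy + 5y + 30, LT = xy.
f_3 = -11xy - 2x - 6y^{2} + y - 74, LT = xy.

S(f_1,f_2): lcm = xy. S = 2x - \tfrac{5}{2}y - 15.
  leading term x: no divisor's leading term divides it; move 2x to the remainder.
  leading term y: subtract (\tfrac{1}{2})·f_1 from -\tfrac{5}{2}y - 15 → -10
  leading term 1: no divisor's leading term divides it; move -10 to the remainder.
  remainder 2x - 10 ≠ 0; add h_4 = 2x - 10 to the basis.

The other S-polynomials (S(f_1,f_3), S(f_2,f_3), S(f_1,h_4), S(f_2,h_4), S(f_3,h_4)) all reduce to 0 modulo the current basis, so we have a Gröbner basis.
Inter-reduce: drop elements whose leading term is divisible by another's, tail-reduce, and make monic.
Reduced Gröbner basis: {x - 5, y + 2}.

From the last basis element, y + 2 = 0, so y takes values in {-2}. Each choice, substituted upward through the basis, yields the corresponding point(s) of the solution set.
  y = -2: the earlier basis element becomes x - 5 = 0, giving x = 5 — point (5, -2).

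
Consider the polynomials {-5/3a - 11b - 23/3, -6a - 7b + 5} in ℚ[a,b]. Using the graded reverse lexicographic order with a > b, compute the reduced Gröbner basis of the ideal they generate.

f_1 = -5/3a - 11b - 23/3, LT = a.
f_2 = -6a - 7b + 5, LT = a.

S(f_1,f_2): lcm = a. S = 163/30b + 163/30.
  reduce S modulo (f_1, f_2):
  remainder 163/30b + 163/30 ≠ 0; add g_3 = 163/30b + 163/30 to the basis.

The other S-polynomials (S(f_1,g_3), S(f_2,g_3)) all reduce to 0 modulo the current basis, so we have a Gröbner basis.
Inter-reduce: drop elements whose leading term is divisible by another's, tail-reduce, and make monic.

G = {a - 2, b + 1}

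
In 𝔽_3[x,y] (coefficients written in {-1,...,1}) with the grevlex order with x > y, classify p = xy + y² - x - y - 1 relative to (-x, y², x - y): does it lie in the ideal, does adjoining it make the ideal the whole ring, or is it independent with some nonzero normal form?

First compute the reduced Gröbner basis of I by Buchberger's algorithm.
f_1 = -x, LT = x.
f_2 = y², LT = y².
f_3 = x - y, LT = x.

S(f_1,f_3): lcm = x. S = y.
  leading term y: no divisor's leading term divides it; move y to the remainder.
  remainder y ≠ 0; add h_4 = y to the basis.

The other S-polynomials (S(f_1,f_2), S(f_2,f_3), S(f_1,h_4), S(f_2,h_4), S(f_3,h_4)) all reduce to 0 modulo the current basis, so we have a Gröbner basis.
Inter-reduce: drop elements whose leading term is divisible by another's, tail-reduce, and make monic.
Reduced Gröbner basis: {x, y}.
Label its elements g_1 = x, g_2 = y.

Reduce p = xy + y² - x - y - 1 modulo G:
  leading term xy: subtract (y)·g_1 from xy + y² - x - y - 1 → y² - x - y - 1
  leading term y²: subtract (y)·g_2 from y² - x - y - 1 → -x - y - 1
  leading term x: subtract (-1)·g_1 from -x - y - 1 → -y - 1
  leading term y: subtract (-1)·g_2 from -y - 1 → -1
  leading term 1: no divisor's leading term divides it; move -1 to the remainder.
  normal form = -1.
The normal form is nonzero, so p ∉ I. Since p minus its normal form lies in I, I + (p) = I + (r) where r = -1; decide whether this ideal is the whole ring.
Here r = -1 is a nonzero constant, hence a unit: 1 ∈ I + (p), the Gröbner basis of I + (p) is {1}, and the enlarged system has no common solution — adjoining p is inconsistent.

Adjoining xy + y² - x - y - 1 makes the ideal the whole ring: the system is inconsistent.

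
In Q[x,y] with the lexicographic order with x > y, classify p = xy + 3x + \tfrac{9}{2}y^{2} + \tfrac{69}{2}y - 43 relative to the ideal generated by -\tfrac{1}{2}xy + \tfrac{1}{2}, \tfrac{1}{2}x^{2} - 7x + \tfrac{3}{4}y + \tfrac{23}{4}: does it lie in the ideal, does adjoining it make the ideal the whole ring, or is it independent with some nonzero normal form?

First compute the reduced Gröbner basis of I by Buchberger's algorithm.
f_1 = -\tfrac{1}{2}xy + \tfrac{1}{2}, LT = xy.
f_2 = \tfrac{1}{2}x^{2} - 7x + \tfrac{3}{4}y + \tfrac{23}{4}, LT = x^{2}.

S(f_1,f_2): lcm = x^{2}y. S = 14xy - x - \tfrac{3}{2}y^{2} - \tfrac{23}{2}y.
  leading term xy: subtract (-28)·f_1 from 14xy - x - \tfrac{3}{2}y^{2} - \tfrac{23}{2}y → -x - \tfrac{3}{2}y^{2} - \tfrac{23}{2}y + 14
  leading term x: no divisor's leading term divides it; move -x to the remainder.
  leading term y^{2}: no divisor's leading term divides it; move -\tfrac{3}{2}y^{2} to the remainder.
  leading term y: no divisor's leading term divides it; move -\tfrac{23}{2}y to the remainder.
  leading term 1: no divisor's leading term divides it; move 14 to the remainder.
  remainder -x - \tfrac{3}{2}y^{2} - \tfrac{23}{2}y + 14 ≠ 0; add h_3 = -x - \tfrac{3}{2}y^{2} - \tfrac{23}{2}y + 14 to the basis.

S(f_1,h_3): lcm = xy. S = -\tfrac{3}{2}y^{3} - \tfrac{23}{2}y^{2} + 14y - 1.
  leading term y^{3}: no divisor's leading term divides it; move -\tfrac{3}{2}y^{3} to the remainder.
  leading term y^{2}: no divisor's leading term divides it; move -\tfrac{23}{2}y^{2} to the remainder.
  leading term y: no divisor's leading term divides it; move 14y to the remainder.
  leading term 1: no divisor's leading term divides it; move -1 to the remainder.
  remainder -\tfrac{3}{2}y^{3} - \tfrac{23}{2}y^{2} + 14y - 1 ≠ 0; add h_4 = -\tfrac{3}{2}y^{3} - \tfrac{23}{2}y^{2} + 14y - 1 to the basis.

S(f_2,h_3): lcm = x^{2}. S = -\tfrac{3}{2}xy^{2} - \tfrac{23}{2}xy + \tfrac{3}{2}y + \tfrac{23}{2}.
  leading term xy^{2}: subtract (3y)·f_1 from -\tfrac{3}{2}xy^{2} - \tfrac{23}{2}xy + \tfrac{3}{2}y + \tfrac{23}{2} → -\tfrac{23}{2}xy + \tfrac{23}{2}
  leading term xy: subtract (23)·f_1 from -\tfrac{23}{2}xy + \tfrac{23}{2} → 0
  remainder 0.

S(f_1,h_4): lcm = xy^{3}. S = -\tfrac{23}{3}xy^{2} + \tfrac{28}{3}xy - \tfrac{2}{3}x - y^{2}.
  leading term xy^{2}: subtract (\tfrac{46}{3}y)·f_1 from -\tfrac{23}{3}xy^{2} + \tfrac{28}{3}xy - \tfrac{2}{3}x - y^{2} → \tfrac{28}{3}xy - \tfrac{2}{3}x - y^{2} - \tfrac{23}{3}y
  leading term xy: subtract (-\tfrac{56}{3})·f_1 from \tfrac{28}{3}xy - \tfrac{2}{3}x - y^{2} - \tfrac{23}{3}y → -\tfrac{2}{3}x - y^{2} - \tfrac{23}{3}y + \tfrac{28}{3}
  leading term x: subtract (\tfrac{2}{3})·h_3 from -\tfrac{2}{3}x - y^{2} - \tfrac{23}{3}y + \tfrac{28}{3} → 0
  remainder 0.

S(f_2,h_4): leading monomials are coprime, so the S-polynomial reduces to 0 (Buchberger's first criterion).
S(h_3,h_4): leading monomials are coprime, so the S-polynomial reduces to 0 (Buchberger's first criterion).
Every S-polynomial of the final basis reduces to 0, so we have a Gröbner basis.
Inter-reduce: drop elements whose leading term is divisible by another's, tail-reduce, and make monic.
Reduced Gröbner basis: {x + \tfrac{3}{2}y^{2} + \tfrac{23}{2}y - 14, y^{3} + \tfrac{23}{3}y^{2} - \tfrac{28}{3}y + \tfrac{2}{3}}.
Label its elements g_1 = x + \tfrac{3}{2}y^{2} + \tfrac{23}{2}y - 14, g_2 = y^{3} + \tfrac{23}{3}y^{2} - \tfrac{28}{3}y + \tfrac{2}{3}.

Reduce p = xy + 3x + \tfrac{9}{2}y^{2} + \tfrac{69}{2}y - 43 modulo G:
  leading term xy: subtract (y)·g_1 from xy + 3x + \tfrac{9}{2}y^{2} + \tfrac{69}{2}y - 43 → 3x - \tfrac{3}{2}y^{3} - 7y^{2} + \tfrac{97}{2}y - 43
  leading term x: subtract (3)·g_1 from 3x - \tfrac{3}{2}y^{3} - 7y^{2} + \tfrac{97}{2}y - 43 → -\tfrac{3}{2}y^{3} - \tfrac{23}{2}y^{2} + 14y - 1
  leading term y^{3}: subtract (-\tfrac{3}{2})·g_2 from -\tfrac{3}{2}y^{3} - \tfrac{23}{2}y^{2} + 14y - 1 → 0
  normal form = 0.
Since the normal form is 0, p ∈ I.

xy + 3x + \tfrac{9}{2}y^{2} + \tfrac{69}{2}y - 43 lies in I (it reduces to 0).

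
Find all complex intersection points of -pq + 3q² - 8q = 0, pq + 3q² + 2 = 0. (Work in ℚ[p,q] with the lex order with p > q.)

Compute a lex Gröbner basis by Buchberger's algorithm.
f_1 = -pq + 3q² - 8q, LT = pq.
f_2 = pq + 3q² + 2, LT = pq.

S(f_1,f_2): lcm = pq. S = -6q² + 8q - 2.
  leading term q²: no divisor's leading term divides it; move -6q² to the remainder.
  leading term q: no divisor's leading term divides it; move 8q to the remainder.
  leading term 1: no divisor's leading term divides it; move -2 to the remainder.
  remainder -6q² + 8q - 2 ≠ 0; add h_3 = -6q² + 8q - 2 to the basis.

S(f_1,h_3): lcm = pq². S = 4/3pq - ⅓p - 3q³ + 8q².
  leading term pq: subtract (-4/3)·f_1 from 4/3pq - ⅓p - 3q³ + 8q² → -⅓p - 3q³ + 12q² - 32/3q
  leading term p: no divisor's leading term divides it; move -⅓p to the remainder.
  leading term q³: subtract (½q)·h_3 from -3q³ + 12q² - 32/3q → 8q² - 29/3q
  leading term q²: subtract (-4/3)·h_3 from 8q² - 29/3q → q - 8/3
  leading term q: no divisor's leading term divides it; move q to the remainder.
  leading term 1: no divisor's leading term divides it; move -8/3 to the remainder.
  remainder -⅓p + q - 8/3 ≠ 0; add h_4 = -⅓p + q - 8/3 to the basis.

The other S-polynomials (S(f_2,h_3), S(f_1,h_4), S(f_2,h_4), S(h_3,h_4)) all reduce to 0 modulo the current basis, so we have a Gröbner basis.
Inter-reduce: drop elements whose leading term is divisible by another's, tail-reduce, and make monic.
Reduced Gröbner basis: {p - 3q + 8, q² - 4/3q + ⅓}.

From the last basis element, q² - 4/3q + ⅓ = 0, so q takes values in {1/3, 1}. Each choice, substituted upward through the basis, yields the corresponding point(s) of the solution set.
  q = 1/3: the earlier basis element becomes p + 7 = 0, giving p = -7 — point (-7, 1/3).
  q = 1: the earlier basis element becomes p + 5 = 0, giving p = -5 — point (-5, 1).
Check: every point annihilates each of the original generators.

{(-7, 1/3), (-5, 1)}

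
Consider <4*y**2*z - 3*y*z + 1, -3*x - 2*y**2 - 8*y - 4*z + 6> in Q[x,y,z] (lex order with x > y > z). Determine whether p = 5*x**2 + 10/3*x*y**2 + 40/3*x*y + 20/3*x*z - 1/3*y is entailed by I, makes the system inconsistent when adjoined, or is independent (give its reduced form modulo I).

First compute the reduced Gröbner basis of I by Buchberger's algorithm.
f_1 = 4*y**2*z - 3*y*z + 1, LT = y**2*z.
f_2 = -3*x - 2*y**2 - 8*y - 4*z + 6, LT = x.

The S-polynomials (S(f_1,f_2)) all reduce to 0 modulo the current basis, so we have a Gröbner basis.
Inter-reduce: drop elements whose leading term is divisible by another's, tail-reduce, and make monic.
Reduced Gröbner basis: {x + 2/3*y**2 + 8/3*y + 4/3*z - 2, y**2*z - 3/4*y*z + 1/4}.
Label its elements g_1 = x + 2/3*y**2 + 8/3*y + 4/3*z - 2, g_2 = y**2*z - 3/4*y*z + 1/4.

Reduce p = 5*x**2 + 10/3*x*y**2 + 40/3*x*y + 20/3*x*z - 1/3*y modulo G:
  leading term x**2: subtract (5*x)·g_1 from 5*x**2 + 10/3*x*y**2 + 40/3*x*y + 20/3*x*z - 1/3*y → 10*x - 1/3*y
  leading term x: subtract (10)·g_1 from 10*x - 1/3*y → -20/3*y**2 - 27*y - 40/3*z + 20
  leading term y**2: no divisor's leading term divides it; move -20/3*y**2 to the remainder.
  leading term y: no divisor's leading term divides it; move -27*y to the remainder.
  leading term z: no divisor's leading term divides it; move -40/3*z to the remainder.
  leading term 1: no divisor's leading term divides it; move 20 to the remainder.
  normal form = -20/3*y**2 - 27*y - 40/3*z + 20.
The normal form is nonzero, so p ∉ I. Since p minus its normal form lies in I, I + (p) = I + (r) where r = -20/3*y**2 - 27*y - 40/3*z + 20; decide whether this ideal is the whole ring.
Run Buchberger on G together with r (pairs among the g_i already reduce to 0 since G is a Gröbner basis):
g_1 = x + 2/3*y**2 + 8/3*y + 4/3*z - 2, LT = x.
g_2 = y**2*z - 3/4*y*z + 1/4, LT = y**2*z.
r = -20/3*y**2 - 27*y - 40/3*z + 20, LT = y**2.

S(g_2,r): lcm = y**2*z. S = -24/5*y*z - 2*z**2 + 3*z + 1/4.
  reduce S modulo (g_1, g_2, r):
  remainder -24/5*y*z - 2*z**2 + 3*z + 1/4 ≠ 0; add m_4 = -24/5*y*z - 2*z**2 + 3*z + 1/4 to the basis.

S(g_2,m_4): lcm = y**2*z. S = -5/12*y*z**2 - 1/8*y*z + 5/96*y + 1/4.
  reduce S modulo (g_1, g_2, r, m_4):
  remainder 5/96*y + 25/144*z**3 - 5/24*z**2 - 115/1152*z + 187/768 ≠ 0; add m_5 = 5/96*y + 25/144*z**3 - 5/24*z**2 - 115/1152*z + 187/768 to the basis.

S(g_2,m_5): lcm = y**2*z. S = -10/3*y*z**4 + 4*y*z**3 + 23/12*y*z**2 - 217/40*y*z + 1/4.
  reduce S modulo (g_1, g_2, r, m_4, m_5):
  remainder 25/18*z**5 - 15/4*z**4 + 55/36*z**3 + 11/3*z**2 - 3791/1152*z - 25/768 ≠ 0; add m_6 = 25/18*z**5 - 15/4*z**4 + 55/36*z**3 + 11/3*z**2 - 3791/1152*z - 25/768 to the basis.

S(r,m_5): lcm = y**2. S = -10/3*y*z**3 + 4*y*z**2 + 23/12*y*z - 5/8*y + 2*z - 3.
  reduce S modulo (g_1, g_2, r, m_4, m_5, m_6):
  remainder 25/18*z**4 - 5/3*z**3 - 35/36*z**2 + 53/24*z + 25/1152 ≠ 0; add m_7 = 25/18*z**4 - 5/3*z**3 - 35/36*z**2 + 53/24*z + 25/1152 to the basis.

The other S-polynomials (S(g_1,g_2), S(g_1,r), S(g_1,m_4), S(r,m_4), S(g_1,m_5), S(m_4,m_5), S(g_1,m_6), S(g_2,m_6), S(r,m_6), S(m_4,m_6), S(m_5,m_6), S(g_1,m_7), S(g_2,m_7), S(r,m_7), S(m_4,m_7), S(m_5,m_7), S(m_6,m_7)) all reduce to 0 modulo the current basis, so we have a Gröbner basis.
Inter-reduce: drop elements whose leading term is divisible by another's, tail-reduce, and make monic.
Reduced Gröbner basis: {x + 1/9*z**3 - 2/15*z**2 - 23/360*z + 187/1200, y + 10/3*z**3 - 4*z**2 - 23/12*z + 187/40, z**4 - 6/5*z**3 - 7/10*z**2 + 159/100*z + 1/64}.
The reduced Gröbner basis of I + (p) is {x + 1/9*z**3 - 2/15*z**2 - 23/360*z + 187/1200, y + 10/3*z**3 - 4*z**2 - 23/12*z + 187/40, z**4 - 6/5*z**3 - 7/10*z**2 + 159/100*z + 1/64} ≠ {1}, a proper ideal, so the enlarged system stays consistent: p is independent of I, with normal form -20/3*y**2 - 27*y - 40/3*z + 20.

5*x**2 + 10/3*x*y**2 + 40/3*x*y + 20/3*x*z - 1/3*y is independent of I; its normal form modulo I is -20/3*y**2 - 27*y - 40/3*z + 20.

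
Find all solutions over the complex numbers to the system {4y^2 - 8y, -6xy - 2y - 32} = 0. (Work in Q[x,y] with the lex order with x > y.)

Compute a lex Gröbner basis by Buchberger's algorithm.
f_1 = 4y^2 - 8y, LT = y^2.
f_2 = -6xy - 2y - 32, LT = xy.

S(f_1,f_2): lcm = xy^2. S = -2xy - 1/3y^2 - 16/3y.
  reduce S modulo (f_1, f_2):
  remainder -16/3y + 32/3 ≠ 0; add h_3 = -16/3y + 32/3 to the basis.

S(f_2,h_3): lcm = xy. S = 2x + 1/3y + 16/3.
  reduce S modulo (f_1, f_2, h_3):
  remainder 2x + 6 ≠ 0; add h_4 = 2x + 6 to the basis.

The other S-polynomials (S(f_1,h_3), S(f_1,h_4), S(f_2,h_4), S(h_3,h_4)) all reduce to 0 modulo the current basis, so we have a Gröbner basis.
Inter-reduce: drop elements whose leading term is divisible by another's, tail-reduce, and make monic.
Reduced Gröbner basis: {x + 3, y - 2}.

A lex Gröbner basis eliminates variables successively. Here y - 2 depends only on y, with roots {2}; lifting each root through the earlier basis elements recovers the full solutions.
  y = 2: the earlier basis element becomes x + 3 = 0, giving x = -3 — point (-3, 2).

{(-3, 2)}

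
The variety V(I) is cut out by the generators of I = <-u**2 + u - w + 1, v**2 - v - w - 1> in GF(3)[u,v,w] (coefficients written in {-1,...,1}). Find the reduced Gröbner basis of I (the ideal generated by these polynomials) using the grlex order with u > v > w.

f_1 = -u**2 + u - w + 1, LT = u**2.
f_2 = v**2 - v - w - 1, LT = v**2.

The S-polynomials (S(f_1,f_2)) all reduce to 0 modulo the current basis, so we have a Gröbner basis.

G = {u**2 - u + w - 1, v**2 - v - w - 1}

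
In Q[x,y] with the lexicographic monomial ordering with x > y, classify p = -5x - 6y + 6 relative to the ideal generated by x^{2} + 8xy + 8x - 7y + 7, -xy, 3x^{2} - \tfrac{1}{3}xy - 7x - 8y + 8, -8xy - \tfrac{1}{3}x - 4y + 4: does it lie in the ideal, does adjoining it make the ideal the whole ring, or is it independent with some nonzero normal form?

-5x - 6y + 6 lies in I (it reduces to 0).

First compute the reduced Gröbner basis of I by Buchberger's algorithm.
f_1 = x^{2} + 8xy + 8x - 7y + 7, LT = x^{2}.
f_2 = -xy, LT = xy.
f_3 = 3x^{2} - \tfrac{1}{3}xy - 7x - 8y + 8, LT = x^{2}.
f_4 = -8xy - \tfrac{1}{3}x - 4y + 4, LT = xy.

S(f_1,f_2): lcm = x^{2}y. S = 8xy^{2} + 8xy - 7y^{2} + 7y.
  reduce S modulo (f_1, f_2, f_3, f_4):
  remainder -7y^{2} + 7y ≠ 0; add h_5 = -7y^{2} + 7y to the basis.

S(f_1,f_3): lcm = x^{2}. S = \tfrac{73}{9}xy + \tfrac{31}{3}x - \tfrac{13}{3}y + \tfrac{13}{3}.
  reduce S modulo (f_1, f_2, f_3, f_4, h_5):
  remainder \tfrac{31}{3}x - \tfrac{13}{3}y + \tfrac{13}{3} ≠ 0; add h_6 = \tfrac{31}{3}x - \tfrac{13}{3}y + \tfrac{13}{3} to the basis.

S(f_1,f_4): lcm = x^{2}y. S = -\tfrac{1}{24}x^{2} + 8xy^{2} + \tfrac{15}{2}xy + \tfrac{1}{2}x - 7y^{2} + 7y.
  reduce S modulo (f_1, f_2, f_3, f_4, h_5, h_6):
  remainder \tfrac{43}{744}y - \tfrac{43}{744} ≠ 0; add h_7 = \tfrac{43}{744}y - \tfrac{43}{744} to the basis.

The other S-polynomials (S(f_2,f_3), S(f_2,f_4), S(f_3,f_4), S(f_1,h_5), S(f_2,h_5), S(f_3,h_5), S(f_4,h_5), S(f_1,h_6), S(f_2,h_6), S(f_3,h_6), S(f_4,h_6), S(h_5,h_6), S(f_1,h_7), S(f_2,h_7), S(f_3,h_7), S(f_4,h_7), S(h_5,h_7), S(h_6,h_7)) all reduce to 0 modulo the current basis, so we have a Gröbner basis.
Inter-reduce: drop elements whose leading term is divisible by another's, tail-reduce, and make monic.
Reduced Gröbner basis: {x, y - 1}.
Label its elements g_1 = x, g_2 = y - 1.

Reduce p = -5x - 6y + 6 modulo G:
  leading term x: subtract (-5)·g_1 from -5x - 6y + 6 → -6y + 6
  leading term y: subtract (-6)·g_2 from -6y + 6 → 0
  normal form = 0.
Since the normal form is 0, p ∈ I.

Ideal membership is decidable via reduction modulo a Gröbner basis.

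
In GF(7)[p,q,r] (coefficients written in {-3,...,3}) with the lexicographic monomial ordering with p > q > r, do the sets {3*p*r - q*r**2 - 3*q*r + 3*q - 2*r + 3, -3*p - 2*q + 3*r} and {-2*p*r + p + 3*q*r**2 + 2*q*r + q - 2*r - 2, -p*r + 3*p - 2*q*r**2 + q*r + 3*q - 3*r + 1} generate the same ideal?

No, the ideals differ.

Two ideals are equal iff their reduced Gröbner bases coincide (the reduced basis is unique for a fixed ordering).
Buchberger on the first generating set:
f_1 = 3*p*r - q*r**2 - 3*q*r + 3*q - 2*r + 3, LT = p*r.
f_2 = -3*p - 2*q + 3*r, LT = p.

S(f_1,f_2): lcm = p*r. S = 2*q*r**2 + 3*q*r + q + r**2 - 3*r + 1.
  reduce S modulo (f_1, f_2):
  remainder 2*q*r**2 + 3*q*r + q + r**2 - 3*r + 1 ≠ 0; add g_3 = 2*q*r**2 + 3*q*r + q + r**2 - 3*r + 1 to the basis.

The other S-polynomials (S(f_1,g_3), S(f_2,g_3)) all reduce to 0 modulo the current basis, so we have a Gröbner basis.
Inter-reduce: drop elements whose leading term is divisible by another's, tail-reduce, and make monic.
Reduced Gröbner basis: {p + 3*q - r, q*r**2 - 2*q*r - 3*q - 3*r**2 + 2*r - 3}.

Buchberger on the second generating set:
h_1 = -2*p*r + p + 3*q*r**2 + 2*q*r + q - 2*r - 2, LT = p*r.
h_2 = -p*r + 3*p - 2*q*r**2 + q*r + 3*q - 3*r + 1, LT = p*r.

S(h_1,h_2): lcm = p*r. S = -p - q - 2*r + 2.
  reduce S modulo (h_1, h_2):
  remainder -p - q - 2*r + 2 ≠ 0; add k_3 = -p - q - 2*r + 2 to the basis.

S(h_1,k_3): lcm = p*r. S = 3*p + 2*q*r**2 - 2*q*r + 3*q - 2*r**2 + 3*r + 1.
  reduce S modulo (h_1, h_2, k_3):
  remainder 2*q*r**2 - 2*q*r - 2*r**2 - 3*r ≠ 0; add k_4 = 2*q*r**2 - 2*q*r - 2*r**2 - 3*r to the basis.

The other S-polynomials (S(h_2,k_3), S(h_1,k_4), S(h_2,k_4), S(k_3,k_4)) all reduce to 0 modulo the current basis, so we have a Gröbner basis.
Inter-reduce: drop elements whose leading term is divisible by another's, tail-reduce, and make monic.
Reduced Gröbner basis: {p + q + 2*r - 2, q*r**2 - q*r - r**2 + 2*r}.

Since the reduced bases disagree, the two ideals are not the same.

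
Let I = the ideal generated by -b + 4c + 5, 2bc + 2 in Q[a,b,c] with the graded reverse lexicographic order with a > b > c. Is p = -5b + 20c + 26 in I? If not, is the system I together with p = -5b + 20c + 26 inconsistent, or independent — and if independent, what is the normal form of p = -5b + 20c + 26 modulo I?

First compute the reduced Gröbner basis of I by Buchberger's algorithm.
f_1 = -b + 4c + 5, LT = b.
f_2 = 2bc + 2, LT = bc.

S(f_1,f_2): lcm = bc. S = -4c^2 - 5c - 1.
  leading term c^2: no divisor's leading term divides it; move -4c^2 to the remainder.
  leading term c: no divisor's leading term divides it; move -5c to the remainder.
  leading term 1: no divisor's leading term divides it; move -1 to the remainder.
  remainder -4c^2 - 5c - 1 ≠ 0; add h_3 = -4c^2 - 5c - 1 to the basis.

The other S-polynomials (S(f_1,h_3), S(f_2,h_3)) all reduce to 0 modulo the current basis, so we have a Gröbner basis.
Inter-reduce: drop elements whose leading term is divisible by another's, tail-reduce, and make monic.
Reduced Gröbner basis: {c^2 + 5/4c + 1/4, b - 4c - 5}.
Label its elements g_1 = c^2 + 5/4c + 1/4, g_2 = b - 4c - 5.

Reduce p = -5b + 20c + 26 modulo G:
  leading term b: subtract (-5)·g_2 from -5b + 20c + 26 → 1
  leading term 1: no divisor's leading term divides it; move 1 to the remainder.
  normal form = 1.
The normal form is nonzero, so p ∉ I. Since p minus its normal form lies in I, I + (p) = I + (r) where r = 1; decide whether this ideal is the whole ring.
Here r = 1 is a nonzero constant, hence a unit: 1 ∈ I + (p), the Gröbner basis of I + (p) is {1}, and the enlarged system has no common solution — adjoining p is inconsistent.

Adjoining -5b + 20c + 26 makes the ideal the whole ring: the system is inconsistent.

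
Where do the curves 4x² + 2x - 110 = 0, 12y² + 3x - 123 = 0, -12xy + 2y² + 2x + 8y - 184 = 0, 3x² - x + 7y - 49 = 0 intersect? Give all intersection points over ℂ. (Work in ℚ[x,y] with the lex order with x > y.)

{(5, -3)}

Compute a lex Gröbner basis by Buchberger's algorithm.
f_1 = 4x² + 2x - 110, LT = x².
f_2 = 3x + 12y² - 123, LT = x.
f_3 = -12xy + 2x + 2y² + 8y - 184, LT = xy.
f_4 = 3x² - x + 7y - 49, LT = x².

S(f_1,f_2): lcm = x². S = -4xy² + 83/2x - 55/2.
  leading term xy²: subtract (-4/3y²)·f_2 from -4xy² + 83/2x - 55/2 → 83/2x + 16y⁴ - 164y² - 55/2
  leading term x: subtract (83/6)·f_2 from 83/2x + 16y⁴ - 164y² - 55/2 → 16y⁴ - 330y² + 1674
  leading term y⁴: no divisor's leading term divides it; move 16y⁴ to the remainder.
  leading term y²: no divisor's leading term divides it; move -330y² to the remainder.
  leading term 1: no divisor's leading term divides it; move 1674 to the remainder.
  remainder 16y⁴ - 330y² + 1674 ≠ 0; add h_5 = 16y⁴ - 330y² + 1674 to the basis.

S(f_1,f_3): lcm = x²y. S = ⅙x² + ⅙xy² + 7/6xy - 46/3x - 55/2y.
  leading term x²: subtract (1/24)·f_1 from ⅙x² + ⅙xy² + 7/6xy - 46/3x - 55/2y → ⅙xy² + 7/6xy - 185/12x - 55/2y + 55/12
  leading term xy²: subtract (1/18y²)·f_2 from ⅙xy² + 7/6xy - 185/12x - 55/2y + 55/12 → 7/6xy - 185/12x - ⅔y⁴ + 41/6y² - 55/2y + 55/12
  leading term xy: subtract (7/18y)·f_2 from 7/6xy - 185/12x - ⅔y⁴ + 41/6y² - 55/2y + 55/12 → -185/12x - ⅔y⁴ - 14/3y³ + 41/6y² + 61/3y + 55/12
  leading term x: subtract (-185/36)·f_2 from -185/12x - ⅔y⁴ - 14/3y³ + 41/6y² + 61/3y + 55/12 → -⅔y⁴ - 14/3y³ + 137/2y² + 61/3y - 1255/2
  leading term y⁴: subtract (-1/24)·h_5 from -⅔y⁴ - 14/3y³ + 137/2y² + 61/3y - 1255/2 → -14/3y³ + 219/4y² + 61/3y - 2231/4
  leading term y³: no divisor's leading term divides it; move -14/3y³ to the remainder.
  leading term y²: no divisor's leading term divides it; move 219/4y² to the remainder.
  leading term y: no divisor's leading term divides it; move 61/3y to the remainder.
  leading term 1: no divisor's leading term divides it; move -2231/4 to the remainder.
  remainder -14/3y³ + 219/4y² + 61/3y - 2231/4 ≠ 0; add h_6 = -14/3y³ + 219/4y² + 61/3y - 2231/4 to the basis.

S(f_1,f_4): lcm = x². S = ⅚x - 7/3y - 67/6.
  leading term x: subtract (5/18)·f_2 from ⅚x - 7/3y - 67/6 → -10/3y² - 7/3y + 23
  leading term y²: no divisor's leading term divides it; move -10/3y² to the remainder.
  leading term y: no divisor's leading term divides it; move -7/3y to the remainder.
  leading term 1: no divisor's leading term divides it; move 23 to the remainder.
  remainder -10/3y² - 7/3y + 23 ≠ 0; add h_7 = -10/3y² - 7/3y + 23 to the basis.

S(f_2,f_3): lcm = xy. S = ⅙x + 4y³ + ⅙y² - 121/3y - 46/3.
  leading term x: subtract (1/18)·f_2 from ⅙x + 4y³ + ⅙y² - 121/3y - 46/3 → 4y³ - ½y² - 121/3y - 17/2
  leading term y³: subtract (-6/7)·h_6 from 4y³ - ½y² - 121/3y - 17/2 → 325/7y² - 481/21y - 3406/7
  leading term y²: subtract (-195/14)·h_7 from 325/7y² - 481/21y - 3406/7 → -2327/42y - 2327/14
  leading term y: no divisor's leading term divides it; move -2327/42y to the remainder.
  leading term 1: no divisor's leading term divides it; move -2327/14 to the remainder.
  remainder -2327/42y - 2327/14 ≠ 0; add h_8 = -2327/42y - 2327/14 to the basis.

The other S-polynomials (S(f_2,f_4), S(f_3,f_4), S(f_1,h_5), S(f_2,h_5), S(f_3,h_5), S(f_4,h_5), S(f_1,h_6), S(f_2,h_6), S(f_3,h_6), S(f_4,h_6), S(h_5,h_6), S(f_1,h_7), S(f_2,h_7), S(f_3,h_7), S(f_4,h_7), S(h_5,h_7), S(h_6,h_7), S(f_1,h_8), S(f_2,h_8), S(f_3,h_8), S(f_4,h_8), S(h_5,h_8), S(h_6,h_8), S(h_7,h_8)) all reduce to 0 modulo the current basis, so we have a Gröbner basis.
Inter-reduce: drop elements whose leading term is divisible by another's, tail-reduce, and make monic.
Reduced Gröbner basis: {x - 5, y + 3}.

The lex basis is triangular: the last element involves only y. Solving y + 3 = 0 gives y ∈ {-3}; substituting each value into the earlier elements determines the remaining variables.
  y = -3: the earlier basis element becomes x - 5 = 0, giving x = 5 — point (5, -3).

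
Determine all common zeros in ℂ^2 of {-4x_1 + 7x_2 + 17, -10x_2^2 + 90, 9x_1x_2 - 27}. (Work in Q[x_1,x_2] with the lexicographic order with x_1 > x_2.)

{(-1, -3)}

Compute a lex Gröbner basis by Buchberger's algorithm.
f_1 = -4x_1 + 7x_2 + 17, LT = x_1.
f_2 = -10x_2^2 + 90, LT = x_2^2.
f_3 = 9x_1x_2 - 27, LT = x_1x_2.

S(f_1,f_3): lcm = x_1x_2. S = -7/4x_2^2 - 17/4x_2 + 3.
  leading term x_2^2: subtract (7/40)·f_2 from -7/4x_2^2 - 17/4x_2 + 3 → -17/4x_2 - 51/4
  leading term x_2: no divisor's leading term divides it; move -17/4x_2 to the remainder.
  leading term 1: no divisor's leading term divides it; move -51/4 to the remainder.
  remainder -17/4x_2 - 51/4 ≠ 0; add h_4 = -17/4x_2 - 51/4 to the basis.

The other S-polynomials (S(f_1,f_2), S(f_2,f_3), S(f_1,h_4), S(f_2,h_4), S(f_3,h_4)) all reduce to 0 modulo the current basis, so we have a Gröbner basis.
Inter-reduce: drop elements whose leading term is divisible by another's, tail-reduce, and make monic.
Reduced Gröbner basis: {x_1 + 1, x_2 + 3}.

A lex Gröbner basis eliminates variables successively. Here x_2 + 3 depends only on x_2, with roots {-3}; lifting each root through the earlier basis elements recovers the full solutions.
  x_2 = -3: the earlier basis element becomes x_1 + 1 = 0, giving x_1 = -1 — point (-1, -3).
A lex Gröbner basis triangularizes the system, enabling back-substitution.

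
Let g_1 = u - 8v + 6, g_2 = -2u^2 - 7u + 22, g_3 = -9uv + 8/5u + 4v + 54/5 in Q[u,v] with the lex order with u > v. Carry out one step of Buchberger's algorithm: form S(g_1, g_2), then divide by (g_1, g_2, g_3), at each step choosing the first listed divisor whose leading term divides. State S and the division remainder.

S(g_1, g_2) = -8uv + 5/2u + 11; remainder on division = -64v^2 + 68v - 4.

lcm(LM(g_1), LM(g_2)) = u^2.
S = (lcm/LT(g_1))·g_1 − (lcm/LT(g_2))·g_2 = -8uv + 5/2u + 11.
Reduce S modulo (g_1, g_2, g_3) in that order:
  leading term uv: subtract (-8v)·g_1 from -8uv + 5/2u + 11 → 5/2u - 64v^2 + 48v + 11
  leading term u: subtract (5/2)·g_1 from 5/2u - 64v^2 + 48v + 11 → -64v^2 + 68v - 4
  leading term v^2: no divisor's leading term divides it; move -64v^2 to the remainder.
  leading term v: no divisor's leading term divides it; move 68v to the remainder.
  leading term 1: no divisor's leading term divides it; move -4 to the remainder.
The remainder -64v^2 + 68v - 4 is nonzero, so it would be added as the next basis element.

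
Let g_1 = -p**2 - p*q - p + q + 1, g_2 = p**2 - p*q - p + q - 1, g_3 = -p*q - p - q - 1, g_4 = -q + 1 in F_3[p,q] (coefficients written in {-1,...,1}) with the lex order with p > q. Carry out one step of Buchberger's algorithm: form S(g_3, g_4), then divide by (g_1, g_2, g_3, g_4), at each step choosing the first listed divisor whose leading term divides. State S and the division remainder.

S(g_3, g_4) = -p + q + 1; remainder on division = -p - 1.

lcm(LM(g_3), LM(g_4)) = p*q.
S = (lcm/LT(g_3))·g_3 − (lcm/LT(g_4))·g_4 = -p + q + 1.
Reduce S modulo (g_1, g_2, g_3, g_4) in that order:
  leading term p: no divisor's leading term divides it; move -p to the remainder.
  leading term q: subtract (-1)·g_4 from q + 1 → -1
  leading term 1: no divisor's leading term divides it; move -1 to the remainder.
The remainder -p - 1 is nonzero, so it would be added as the next basis element.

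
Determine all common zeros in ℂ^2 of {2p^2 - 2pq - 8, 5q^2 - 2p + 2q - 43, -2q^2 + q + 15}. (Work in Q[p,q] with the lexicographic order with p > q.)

Compute a lex Gröbner basis by Buchberger's algorithm.
f_1 = 2p^2 - 2pq - 8, LT = p^2.
f_2 = -2p + 5q^2 + 2q - 43, LT = p.
f_3 = -2q^2 + q + 15, LT = q^2.

S(f_1,f_2): lcm = p^2. S = 5/2pq^2 - 43/2p - 4.
  leading term pq^2: subtract (-5/4q^2)·f_2 from 5/2pq^2 - 43/2p - 4 → -43/2p + 25/4q^4 + 5/2q^3 - 215/4q^2 - 4
  leading term p: subtract (43/4)·f_2 from -43/2p + 25/4q^4 + 5/2q^3 - 215/4q^2 - 4 → 25/4q^4 + 5/2q^3 - 215/2q^2 - 43/2q + 1833/4
  leading term q^4: subtract (-25/8q^2)·f_3 from 25/4q^4 + 5/2q^3 - 215/2q^2 - 43/2q + 1833/4 → 45/8q^3 - 485/8q^2 - 43/2q + 1833/4
  leading term q^3: subtract (-45/16q)·f_3 from 45/8q^3 - 485/8q^2 - 43/2q + 1833/4 → -925/16q^2 + 331/16q + 1833/4
  leading term q^2: subtract (925/32)·f_3 from -925/16q^2 + 331/16q + 1833/4 → -263/32q + 789/32
  leading term q: no divisor's leading term divides it; move -263/32q to the remainder.
  leading term 1: no divisor's leading term divides it; move 789/32 to the remainder.
  remainder -263/32q + 789/32 ≠ 0; add h_4 = -263/32q + 789/32 to the basis.

S(f_1,f_3): leading monomials are coprime, so the S-polynomial reduces to 0 (Buchberger's first criterion).
S(f_2,f_3): leading monomials are coprime, so the S-polynomial reduces to 0 (Buchberger's first criterion).
S(f_1,h_4): leading monomials are coprime, so the S-polynomial reduces to 0 (Buchberger's first criterion).
S(f_2,h_4): leading monomials are coprime, so the S-polynomial reduces to 0 (Buchberger's first criterion).
S(f_3,h_4): lcm = q^2. S = 5/2q - 15/2.
  leading term q: subtract (-80/263)·h_4 from 5/2q - 15/2 → 0
  remainder 0.

Every S-polynomial of the final basis reduces to 0, so we have a Gröbner basis.
Inter-reduce: drop elements whose leading term is divisible by another's, tail-reduce, and make monic.
Reduced Gröbner basis: {p - 4, q - 3}.

From the last basis element, q - 3 = 0, so q takes values in {3}. Each choice, substituted upward through the basis, yields the corresponding point(s) of the solution set.
  q = 3: the earlier basis element becomes p - 4 = 0, giving p = 4 — point (4, 3).
Each listed point satisfies every original equation (direct substitution).

{(4, 3)}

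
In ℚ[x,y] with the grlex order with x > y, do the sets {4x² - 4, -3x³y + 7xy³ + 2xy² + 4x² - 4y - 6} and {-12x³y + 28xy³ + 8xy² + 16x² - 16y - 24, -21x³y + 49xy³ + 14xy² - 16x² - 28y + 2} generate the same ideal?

Yes, the ideals are equal.

Two ideals are equal iff their reduced Gröbner bases coincide (the reduced basis is unique for a fixed ordering).
Buchberger on the first generating set:
f_1 = 4x² - 4, LT = x².
f_2 = -3x³y + 7xy³ + 2xy² + 4x² - 4y - 6, LT = x³y.

S(f_1,f_2): lcm = x³y. S = 7/3xy³ + ⅔xy² + 4/3x² - xy - 4/3y - 2.
  leading term xy³: no divisor's leading term divides it; move 7/3xy³ to the remainder.
  leading term xy²: no divisor's leading term divides it; move ⅔xy² to the remainder.
  leading term x²: subtract (⅓)·f_1 from 4/3x² - xy - 4/3y - 2 → -xy - 4/3y - ⅔
  leading term xy: no divisor's leading term divides it; move -xy to the remainder.
  leading term y: no divisor's leading term divides it; move -4/3y to the remainder.
  leading term 1: no divisor's leading term divides it; move -⅔ to the remainder.
  remainder 7/3xy³ + ⅔xy² - xy - 4/3y - ⅔ ≠ 0; add g_3 = 7/3xy³ + ⅔xy² - xy - 4/3y - ⅔ to the basis.

S(f_1,g_3): lcm = x²y³. S = -2/7x²y² + 3/7x²y - y³ + 4/7xy + 2/7x.
  leading term x²y²: subtract (-1/14y²)·f_1 from -2/7x²y² + 3/7x²y - y³ + 4/7xy + 2/7x → 3/7x²y - y³ + 4/7xy - 2/7y² + 2/7x
  leading term x²y: subtract (3/28y)·f_1 from 3/7x²y - y³ + 4/7xy - 2/7y² + 2/7x → -y³ + 4/7xy - 2/7y² + 2/7x + 3/7y
  leading term y³: no divisor's leading term divides it; move -y³ to the remainder.
  leading term xy: no divisor's leading term divides it; move 4/7xy to the remainder.
  leading term y²: no divisor's leading term divides it; move -2/7y² to the remainder.
  leading term x: no divisor's leading term divides it; move 2/7x to the remainder.
  leading term y: no divisor's leading term divides it; move 3/7y to the remainder.
  remainder -y³ + 4/7xy - 2/7y² + 2/7x + 3/7y ≠ 0; add g_4 = -y³ + 4/7xy - 2/7y² + 2/7x + 3/7y to the basis.

The other S-polynomials (S(f_2,g_3), S(f_1,g_4), S(f_2,g_4), S(g_3,g_4)) all reduce to 0 modulo the current basis, so we have a Gröbner basis.
Inter-reduce: drop elements whose leading term is divisible by another's, tail-reduce, and make monic.
Reduced Gröbner basis: {y³ - 4/7xy + 2/7y² - 2/7x - 3/7y, x² - 1}.

Buchberger on the second generating set:
h_1 = -12x³y + 28xy³ + 8xy² + 16x² - 16y - 24, LT = x³y.
h_2 = -21x³y + 49xy³ + 14xy² - 16x² - 28y + 2, LT = x³y.

S(h_1,h_2): lcm = x³y. S = -44/21x² + 44/21.
  leading term x²: no divisor's leading term divides it; move -44/21x² to the remainder.
  leading term 1: no divisor's leading term divides it; move 44/21 to the remainder.
  remainder -44/21x² + 44/21 ≠ 0; add k_3 = -44/21x² + 44/21 to the basis.

S(h_1,k_3): lcm = x³y. S = -7/3xy³ - ⅔xy² - 4/3x² + xy + 4/3y + 2.
  leading term xy³: no divisor's leading term divides it; move -7/3xy³ to the remainder.
  leading term xy²: no divisor's leading term divides it; move -⅔xy² to the remainder.
  leading term x²: subtract (7/11)·k_3 from -4/3x² + xy + 4/3y + 2 → xy + 4/3y + ⅔
  leading term xy: no divisor's leading term divides it; move xy to the remainder.
  leading term y: no divisor's leading term divides it; move 4/3y to the remainder.
  leading term 1: no divisor's leading term divides it; move ⅔ to the remainder.
  remainder -7/3xy³ - ⅔xy² + xy + 4/3y + ⅔ ≠ 0; add k_4 = -7/3xy³ - ⅔xy² + xy + 4/3y + ⅔ to the basis.

S(k_3,k_4): lcm = x²y³. S = -2/7x²y² + 3/7x²y - y³ + 4/7xy + 2/7x.
  leading term x²y²: subtract (3/22y²)·k_3 from -2/7x²y² + 3/7x²y - y³ + 4/7xy + 2/7x → 3/7x²y - y³ + 4/7xy - 2/7y² + 2/7x
  leading term x²y: subtract (-9/44y)·k_3 from 3/7x²y - y³ + 4/7xy - 2/7y² + 2/7x → -y³ + 4/7xy - 2/7y² + 2/7x + 3/7y
  leading term y³: no divisor's leading term divides it; move -y³ to the remainder.
  leading term xy: no divisor's leading term divides it; move 4/7xy to the remainder.
  leading term y²: no divisor's leading term divides it; move -2/7y² to the remainder.
  leading term x: no divisor's leading term divides it; move 2/7x to the remainder.
  leading term y: no divisor's leading term divides it; move 3/7y to the remainder.
  remainder -y³ + 4/7xy - 2/7y² + 2/7x + 3/7y ≠ 0; add k_5 = -y³ + 4/7xy - 2/7y² + 2/7x + 3/7y to the basis.

The other S-polynomials (S(h_2,k_3), S(h_1,k_4), S(h_2,k_4), S(h_1,k_5), S(h_2,k_5), S(k_3,k_5), S(k_4,k_5)) all reduce to 0 modulo the current basis, so we have a Gröbner basis.
Inter-reduce: drop elements whose leading term is divisible by another's, tail-reduce, and make monic.
Reduced Gröbner basis: {y³ - 4/7xy + 2/7y² - 2/7x - 3/7y, x² - 1}.

The two bases agree; hence the ideals are identical.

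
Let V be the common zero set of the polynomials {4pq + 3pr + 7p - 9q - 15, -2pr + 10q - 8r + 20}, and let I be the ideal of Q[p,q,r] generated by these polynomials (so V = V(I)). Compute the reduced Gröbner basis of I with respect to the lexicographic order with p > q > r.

G = {pq + \tfrac{7}{4}p + \tfrac{3}{2}q - 3r + \tfrac{15}{4}, pr - 5q + 4r - 10, q^{2} - \tfrac{1}{2}qr + \tfrac{15}{4}q - \tfrac{3}{5}r^{2} - \tfrac{13}{20}r + \tfrac{7}{2}}

This is the nonlinear analogue of row-reducing a linear system.

f_1 = 4pq + 3pr + 7p - 9q - 15, LT = pq.
f_2 = -2pr + 10q - 8r + 20, LT = pr.

S(f_1,f_2): lcm = pqr. S = \tfrac{3}{4}pr^{2} + \tfrac{7}{4}pr + 5q^{2} - \tfrac{25}{4}qr + 10q - \tfrac{15}{4}r.
  leading term pr^{2}: subtract (-\tfrac{3}{8}r)·f_2 from \tfrac{3}{4}pr^{2} + \tfrac{7}{4}pr + 5q^{2} - \tfrac{25}{4}qr + 10q - \tfrac{15}{4}r → \tfrac{7}{4}pr + 5q^{2} - \tfrac{5}{2}qr + 10q - 3r^{2} + \tfrac{15}{4}r
  leading term pr: subtract (-\tfrac{7}{8})·f_2 from \tfrac{7}{4}pr + 5q^{2} - \tfrac{5}{2}qr + 10q - 3r^{2} + \tfrac{15}{4}r → 5q^{2} - \tfrac{5}{2}qr + \tfrac{75}{4}q - 3r^{2} - \tfrac{13}{4}r + \tfrac{35}{2}
  leading term q^{2}: no divisor's leading term divides it; move 5q^{2} to the remainder.
  leading term qr: no divisor's leading term divides it; move -\tfrac{5}{2}qr to the remainder.
  leading term q: no divisor's leading term divides it; move \tfrac{75}{4}q to the remainder.
  leading term r^{2}: no divisor's leading term divides it; move -3r^{2} to the remainder.
  leading term r: no divisor's leading term divides it; move -\tfrac{13}{4}r to the remainder.
  leading term 1: no divisor's leading term divides it; move \tfrac{35}{2} to the remainder.
  remainder 5q^{2} - \tfrac{5}{2}qr + \tfrac{75}{4}q - 3r^{2} - \tfrac{13}{4}r + \tfrac{35}{2} ≠ 0; add g_3 = 5q^{2} - \tfrac{5}{2}qr + \tfrac{75}{4}q - 3r^{2} - \tfrac{13}{4}r + \tfrac{35}{2} to the basis.

S(f_1,g_3): lcm = pq^{2}. S = \tfrac{5}{4}pqr - 2pq + \tfrac{3}{5}pr^{2} + \tfrac{13}{20}pr - \tfrac{7}{2}p - \tfrac{9}{4}q^{2} - \tfrac{15}{4}q.
  leading term pqr: subtract (\tfrac{5}{16}r)·f_1 from \tfrac{5}{4}pqr - 2pq + \tfrac{3}{5}pr^{2} + \tfrac{13}{20}pr - \tfrac{7}{2}p - \tfrac{9}{4}q^{2} - \tfrac{15}{4}q → -2pq - \tfrac{27}{80}pr^{2} - \tfrac{123}{80}pr - \tfrac{7}{2}p - \tfrac{9}{4}q^{2} + \tfrac{45}{16}qr - \tfrac{15}{4}q + \tfrac{75}{16}r
  leading term pq: subtract (-\tfrac{1}{2})·f_1 from -2pq - \tfrac{27}{80}pr^{2} - \tfrac{123}{80}pr - \tfrac{7}{2}p - \tfrac{9}{4}q^{2} + \tfrac{45}{16}qr - \tfrac{15}{4}q + \tfrac{75}{16}r → -\tfrac{27}{80}pr^{2} - \tfrac{3}{80}pr - \tfrac{9}{4}q^{2} + \tfrac{45}{16}qr - \tfrac{33}{4}q + \tfrac{75}{16}r - \tfrac{15}{2}
  leading term pr^{2}: subtract (\tfrac{27}{160}r)·f_2 from -\tfrac{27}{80}pr^{2} - \tfrac{3}{80}pr - \tfrac{9}{4}q^{2} + \tfrac{45}{16}qr - \tfrac{33}{4}q + \tfrac{75}{16}r - \tfrac{15}{2} → -\tfrac{3}{80}pr - \tfrac{9}{4}q^{2} + \tfrac{9}{8}qr - \tfrac{33}{4}q + \tfrac{27}{20}r^{2} + \tfrac{21}{16}r - \tfrac{15}{2}
  leading term pr: subtract (\tfrac{3}{160})·f_2 from -\tfrac{3}{80}pr - \tfrac{9}{4}q^{2} + \tfrac{9}{8}qr - \tfrac{33}{4}q + \tfrac{27}{20}r^{2} + \tfrac{21}{16}r - \tfrac{15}{2} → -\tfrac{9}{4}q^{2} + \tfrac{9}{8}qr - \tfrac{135}{16}q + \tfrac{27}{20}r^{2} + \tfrac{117}{80}r - \tfrac{63}{8}
  leading term q^{2}: subtract (-\tfrac{9}{20})·g_3 from -\tfrac{9}{4}q^{2} + \tfrac{9}{8}qr - \tfrac{135}{16}q + \tfrac{27}{20}r^{2} + \tfrac{117}{80}r - \tfrac{63}{8} → 0
  remainder 0.

S(f_2,g_3): leading monomials are coprime, so the S-polynomial reduces to 0 (Buchberger's first criterion).
Every S-polynomial of the final basis reduces to 0, so we have a Gröbner basis.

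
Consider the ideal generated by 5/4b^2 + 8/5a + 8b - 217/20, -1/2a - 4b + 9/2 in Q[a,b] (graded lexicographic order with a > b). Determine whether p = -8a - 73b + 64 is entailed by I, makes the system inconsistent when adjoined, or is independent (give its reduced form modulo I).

Adjoining -8a - 73b + 64 makes the ideal the whole ring: the system is inconsistent.

First compute the reduced Gröbner basis of I by Buchberger's algorithm.
f_1 = 5/4b^2 + 8/5a + 8b - 217/20, LT = b^2.
f_2 = -1/2a - 4b + 9/2, LT = a.

The S-polynomials (S(f_1,f_2)) all reduce to 0 modulo the current basis, so we have a Gröbner basis.
Inter-reduce: drop elements whose leading term is divisible by another's, tail-reduce, and make monic.
Reduced Gröbner basis: {b^2 - 96/25b + 71/25, a + 8b - 9}.
Label its elements g_1 = b^2 - 96/25b + 71/25, g_2 = a + 8b - 9.

Reduce p = -8a - 73b + 64 modulo G:
  leading term a: subtract (-8)·g_2 from -8a - 73b + 64 → -9b - 8
  leading term b: no divisor's leading term divides it; move -9b to the remainder.
  leading term 1: no divisor's leading term divides it; move -8 to the remainder.
  normal form = -9b - 8.
The normal form is nonzero, so p ∉ I. Since p minus its normal form lies in I, I + (p) = I + (r) where r = -9b - 8; decide whether this ideal is the whole ring.
Run Buchberger on G together with r (pairs among the g_i already reduce to 0 since G is a Gröbner basis):
g_1 = b^2 - 96/25b + 71/25, LT = b^2.
g_2 = a + 8b - 9, LT = a.
r = -9b - 8, LT = b.

S(g_1,r): lcm = b^2. S = -1064/225b + 71/25.
  reduce S modulo (g_1, g_2, r):
  remainder 14263/2025 ≠ 0; add m_4 = 14263/2025 to the basis.

The other S-polynomials (S(g_1,g_2), S(g_2,r), S(g_1,m_4), S(g_2,m_4), S(r,m_4)) all reduce to 0 modulo the current basis, so we have a Gröbner basis.
Inter-reduce: drop elements whose leading term is divisible by another's, tail-reduce, and make monic.
Reduced Gröbner basis: {1}.
The reduced Gröbner basis of I + (p) is {1}: the ideal is the whole ring, so the enlarged system has no common solution — adjoining p is inconsistent.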